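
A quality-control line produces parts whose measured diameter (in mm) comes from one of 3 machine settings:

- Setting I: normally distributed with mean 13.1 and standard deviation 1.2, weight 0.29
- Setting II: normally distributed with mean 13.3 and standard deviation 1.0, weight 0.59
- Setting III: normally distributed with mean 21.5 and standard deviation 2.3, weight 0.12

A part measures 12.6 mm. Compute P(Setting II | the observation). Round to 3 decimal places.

Posterior ∝ prior × likelihood, so P(k | x) ∝ w_k f_k(x); normalise over all components.
Evaluate each component's likelihood at the observed value:
  L_I = (1/(1.2·√(2π)))·exp(−(12.6−13.1)²/(2·1.2²)) = 0.332452·exp(-0.08681) = 0.30481
  L_II = (1/(1.0·√(2π)))·exp(−(12.6−13.3)²/(2·1.0²)) = 0.398942·exp(-0.24500) = 0.312254
  L_III = (1/(2.3·√(2π)))·exp(−(12.6−21.5)²/(2·2.3²)) = 0.173453·exp(-7.48677) = 9.72121e-05
Unnormalised posteriors:
  w_I·L_I = 0.29 × 0.30481 = 0.088395
  w_II·L_II = 0.59 × 0.312254 = 0.18423
  w_III·L_III = 0.12 × 9.72121e-05 = 1.16655e-05
Normaliser: 0.088395 + 0.18423 + 1.16655e-05 = 0.272636
Responsibility of Setting II: 0.18423 / 0.272636 ≈ 0.676

0.676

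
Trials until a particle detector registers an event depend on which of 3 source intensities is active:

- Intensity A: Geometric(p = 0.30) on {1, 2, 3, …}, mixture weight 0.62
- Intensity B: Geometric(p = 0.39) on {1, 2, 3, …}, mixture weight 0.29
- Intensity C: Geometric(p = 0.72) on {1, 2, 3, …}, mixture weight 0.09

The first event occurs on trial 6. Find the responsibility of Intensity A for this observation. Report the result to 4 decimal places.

The responsibility of component k is π_k f_k(x) divided by Σ_j π_j f_j(x).
Component likelihoods at x = 6:
  L_A = 0.30·(1−0.30)^5 = 0.30·0.16807 = 0.050421
  L_B = 0.39·(1−0.39)^5 = 0.39·0.0844596 = 0.0329393
  L_C = 0.72·(1−0.72)^5 = 0.72·0.00172104 = 0.00123915
Prior × likelihood for each component:
  π_A·L_A = 0.62 × 0.050421 = 0.031261
  π_B·L_B = 0.29 × 0.0329393 = 0.00955238
  π_C·L_C = 0.09 × 0.00123915 = 0.000111523
Normaliser: 0.031261 + 0.00955238 + 0.000111523 = 0.0409249
P(Intensity A | data) ≈ 0.7639

0.7639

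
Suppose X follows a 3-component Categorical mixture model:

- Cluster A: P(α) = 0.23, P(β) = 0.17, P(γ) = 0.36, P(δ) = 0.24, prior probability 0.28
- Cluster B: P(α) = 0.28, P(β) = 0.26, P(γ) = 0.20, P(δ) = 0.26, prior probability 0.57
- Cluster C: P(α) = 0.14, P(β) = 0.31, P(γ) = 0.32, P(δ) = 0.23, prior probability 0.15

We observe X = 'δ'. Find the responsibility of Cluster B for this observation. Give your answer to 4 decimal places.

By Bayes' theorem, P(k | x) = P(Z=k) f_k(x) / Σ_j P(Z=j) f_j(x).
Categorical probabilities:
  f_A = 0.24
  f_B = 0.26
  f_C = 0.23
Multiply by the mixture weights:
  P(Z=A)·f_A = 0.28 × 0.24 = 0.0672
  P(Z=B)·f_B = 0.57 × 0.26 = 0.1482
  P(Z=C)·f_C = 0.15 × 0.23 = 0.0345
Normaliser: 0.0672 + 0.1482 + 0.0345 = 0.2499
So the posterior for Cluster B is 0.1482 / 0.2499 ≈ 0.5930.

0.5930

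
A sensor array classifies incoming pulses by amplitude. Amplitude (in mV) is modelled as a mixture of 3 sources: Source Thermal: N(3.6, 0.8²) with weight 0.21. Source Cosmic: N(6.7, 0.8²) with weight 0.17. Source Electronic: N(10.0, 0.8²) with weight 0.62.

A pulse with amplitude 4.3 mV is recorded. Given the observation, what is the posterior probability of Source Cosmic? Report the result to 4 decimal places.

0.0130

Apply Bayes' rule: the posterior for each component is proportional to its prior times its likelihood at x.
Evaluate each component's likelihood at the observed value:
  f_Thermal = 0.340069
  f_Cosmic = 0.00553981
  f_Electronic = 4.72286e-12
Multiply by the mixture weights:
  w_Thermal·f_Thermal = 0.21 × 0.340069 = 0.0714144
  w_Cosmic·f_Cosmic = 0.17 × 0.00553981 = 0.000941768
  w_Electronic·f_Electronic = 0.62 × 4.72286e-12 = 2.92817e-12
Denominator: 0.0714144 + 0.000941768 + 2.92817e-12 = 0.0723562
P(Source Cosmic | data) ≈ 0.0130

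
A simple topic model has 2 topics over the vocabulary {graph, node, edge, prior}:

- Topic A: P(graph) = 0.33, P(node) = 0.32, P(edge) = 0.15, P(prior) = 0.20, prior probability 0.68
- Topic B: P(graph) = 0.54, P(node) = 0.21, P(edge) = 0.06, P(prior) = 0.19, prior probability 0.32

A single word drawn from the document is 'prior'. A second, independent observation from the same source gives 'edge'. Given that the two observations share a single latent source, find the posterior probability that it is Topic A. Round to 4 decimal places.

The responsibility of component k is w_k f_k(x) divided by Σ_j w_j f_j(x).
Since both observations come from the same component, the likelihood for component k is f_k(x₁)·f_k(x₂).
  f_A = [0.2] × [0.15] = 0.03
  f_B = [0.19] × [0.06] = 0.0114
Multiply by the mixture weights:
  w_A·f_A = 0.68 × 0.03 = 0.0204
  w_B·f_B = 0.32 × 0.0114 = 0.003648
Normaliser: 0.0204 + 0.003648 = 0.024048
So the posterior for Topic A is 0.0204 / 0.024048 ≈ 0.8483.

0.8483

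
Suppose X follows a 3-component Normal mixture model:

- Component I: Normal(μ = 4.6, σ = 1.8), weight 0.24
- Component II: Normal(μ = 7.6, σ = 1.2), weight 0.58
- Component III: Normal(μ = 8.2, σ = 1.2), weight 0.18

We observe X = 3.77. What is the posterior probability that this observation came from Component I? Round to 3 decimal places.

0.975

The responsibility of component k is π_k f_k(x) divided by Σ_j π_j f_j(x).
Evaluate each component's likelihood at the observed value:
  L_I = (1/(1.8·√(2π)))·exp(−(3.77−4.6)²/(2·1.8²)) = 0.221635·exp(-0.10631) = 0.199281
  L_II = (1/(1.2·√(2π)))·exp(−(3.77−7.6)²/(2·1.2²)) = 0.332452·exp(-5.09337) = 0.00204036
  L_III = (1/(1.2·√(2π)))·exp(−(3.77−8.2)²/(2·1.2²)) = 0.332452·exp(-6.81420) = 0.000365055
Multiply by the mixture weights:
  π_I·L_I = 0.24 × 0.199281 = 0.0478276
  π_II·L_II = 0.58 × 0.00204036 = 0.00118341
  π_III·L_III = 0.18 × 0.000365055 = 6.571e-05
Sum: 0.0478276 + 0.00118341 + 6.571e-05 = 0.0490767
So the posterior for Component I is 0.0478276 / 0.0490767 ≈ 0.975.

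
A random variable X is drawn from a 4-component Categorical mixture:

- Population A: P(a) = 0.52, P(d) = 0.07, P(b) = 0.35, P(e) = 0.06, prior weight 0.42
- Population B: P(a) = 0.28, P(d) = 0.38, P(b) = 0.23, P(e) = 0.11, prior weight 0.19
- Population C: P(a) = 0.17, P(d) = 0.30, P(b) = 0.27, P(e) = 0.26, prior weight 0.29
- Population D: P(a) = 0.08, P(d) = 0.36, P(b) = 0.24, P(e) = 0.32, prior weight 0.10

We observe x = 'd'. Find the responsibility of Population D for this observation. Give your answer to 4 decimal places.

Posterior ∝ prior × likelihood, so P(k | x) ∝ P(Z=k) f_k(x); normalise over all components.
Categorical probabilities:
  p_A = 0.07
  p_B = 0.38
  p_C = 0.3
  p_D = 0.36
Multiply by the mixture weights:
  P(Z=A)·p_A = 0.42 × 0.07 = 0.0294
  P(Z=B)·p_B = 0.19 × 0.38 = 0.0722
  P(Z=C)·p_C = 0.29 × 0.3 = 0.087
  P(Z=D)·p_D = 0.10 × 0.36 = 0.036
Denominator: 0.0294 + 0.0722 + 0.087 + 0.036 = 0.2246
P(Population D | data) ≈ 0.1603

0.1603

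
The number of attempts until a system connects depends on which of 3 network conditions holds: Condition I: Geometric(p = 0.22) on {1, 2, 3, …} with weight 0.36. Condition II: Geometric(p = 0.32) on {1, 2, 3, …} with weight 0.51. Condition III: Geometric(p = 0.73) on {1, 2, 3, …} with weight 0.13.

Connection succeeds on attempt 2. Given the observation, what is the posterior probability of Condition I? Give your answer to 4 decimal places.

0.3114

By Bayes' theorem, P(k | x) = π_k f_k(x) / Σ_j π_j f_j(x).
Component likelihoods at x = 2:
  f_I = 0.1716
  f_II = 0.2176
  f_III = 0.1971
Multiply by the mixture weights:
  π_I·f_I = 0.36 × 0.1716 = 0.061776
  π_II·f_II = 0.51 × 0.2176 = 0.110976
  π_III·f_III = 0.13 × 0.1971 = 0.025623
Evidence: 0.061776 + 0.110976 + 0.025623 = 0.198375
So the posterior for Condition I is 0.061776 / 0.198375 ≈ 0.3114.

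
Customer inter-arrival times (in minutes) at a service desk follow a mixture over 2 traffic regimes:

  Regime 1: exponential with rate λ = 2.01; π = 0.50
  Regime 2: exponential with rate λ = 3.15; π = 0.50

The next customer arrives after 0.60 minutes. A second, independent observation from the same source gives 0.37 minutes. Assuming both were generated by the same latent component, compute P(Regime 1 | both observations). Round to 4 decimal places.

P(component k | x) = π_k·f_k(x) / marginal(x), where marginal(x) = Σ_j π_j·f_j(x).
Since both observations come from the same component, the likelihood for component k is f_k(x₁)·f_k(x₂).
  p_1 = [2.01·e^(−2.01·0.60) = 2.01·e^(−1.2060) = 0.601779] × [0.955457] = 0.574974
  p_2 = [3.15·e^(−3.15·0.60) = 3.15·e^(−1.8900) = 0.475876] × [0.982065] = 0.467341
Weight by the priors:
  π_1·p_1 = 0.50 × 0.574974 = 0.287487
  π_2·p_2 = 0.50 × 0.467341 = 0.233671
Evidence: 0.287487 + 0.233671 = 0.521158
P(Regime 1 | data) ≈ 0.5516

0.5516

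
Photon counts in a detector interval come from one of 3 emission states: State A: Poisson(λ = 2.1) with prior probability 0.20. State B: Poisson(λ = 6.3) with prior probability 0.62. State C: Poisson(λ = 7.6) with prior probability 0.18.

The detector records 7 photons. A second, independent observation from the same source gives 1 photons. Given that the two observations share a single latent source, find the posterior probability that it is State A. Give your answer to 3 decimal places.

0.166

The responsibility of component k is w_k f_k(x) divided by Σ_j w_j f_j(x).
Since both observations come from the same component, the likelihood for component k is f_k(x₁)·f_k(x₂).
  p_A = [e^(−2.1)·2.1^7/7! = 0.00437609] × [0.257158] = 0.00112535
  p_B = [e^(−6.3)·6.3^7/7! = 0.143515] × [0.0115687] = 0.00166029
  p_C = [e^(−7.6)·7.6^7/7! = 0.145421] × [0.00380343] = 0.000553098
Unnormalised posteriors:
  w_A·p_A = 0.20 × 0.00112535 = 0.00022507
  w_B·p_B = 0.62 × 0.00166029 = 0.00102938
  w_C·p_C = 0.18 × 0.000553098 = 9.95576e-05
Marginal: 0.00022507 + 0.00102938 + 9.95576e-05 = 0.00135401
Responsibility of State A: 0.00022507 / 0.00135401 ≈ 0.166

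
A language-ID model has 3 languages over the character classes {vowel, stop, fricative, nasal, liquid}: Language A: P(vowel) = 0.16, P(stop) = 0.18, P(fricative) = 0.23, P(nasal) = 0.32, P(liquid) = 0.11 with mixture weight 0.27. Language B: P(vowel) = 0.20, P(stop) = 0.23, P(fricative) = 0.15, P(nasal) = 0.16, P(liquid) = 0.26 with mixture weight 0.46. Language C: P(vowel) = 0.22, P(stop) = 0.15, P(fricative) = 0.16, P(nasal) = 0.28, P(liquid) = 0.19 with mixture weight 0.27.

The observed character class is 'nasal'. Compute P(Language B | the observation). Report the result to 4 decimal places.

0.3124

The responsibility of component k is π_k f_k(x) divided by Σ_j π_j f_j(x).
Categorical probabilities:
  f_A = P(nasal | comp) = 0.32
  f_B = P(nasal | comp) = 0.16
  f_C = P(nasal | comp) = 0.28
Prior × likelihood for each component:
  π_A·f_A = 0.27 × 0.32 = 0.0864
  π_B·f_B = 0.46 × 0.16 = 0.0736
  π_C·f_C = 0.27 × 0.28 = 0.0756
Marginal: 0.0864 + 0.0736 + 0.0756 = 0.2356
P(Language B | the observation) = 0.0736 / 0.2356 ≈ 0.3124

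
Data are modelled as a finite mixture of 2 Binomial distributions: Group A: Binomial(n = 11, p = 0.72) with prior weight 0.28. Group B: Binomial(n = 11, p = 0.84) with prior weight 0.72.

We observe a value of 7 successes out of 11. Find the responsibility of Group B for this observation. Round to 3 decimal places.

0.446

Apply Bayes' rule: the posterior for each component is proportional to its prior times its likelihood at x.
Evaluate each component's likelihood at the observed value:
  L_A = C(11,7)·0.72^7·0.28^4 = 330·0.100306·0.00614656 = 0.203457
  L_B = C(11,7)·0.84^7·0.16^4 = 330·0.29509·0.00065536 = 0.0638188
Multiply by the mixture weights:
  w_A·L_A = 0.28 × 0.203457 = 0.0569681
  w_B·L_B = 0.72 × 0.0638188 = 0.0459496
Denominator: 0.0569681 + 0.0459496 = 0.102918
P(Group B | x) = 0.0459496 / 0.102918 ≈ 0.446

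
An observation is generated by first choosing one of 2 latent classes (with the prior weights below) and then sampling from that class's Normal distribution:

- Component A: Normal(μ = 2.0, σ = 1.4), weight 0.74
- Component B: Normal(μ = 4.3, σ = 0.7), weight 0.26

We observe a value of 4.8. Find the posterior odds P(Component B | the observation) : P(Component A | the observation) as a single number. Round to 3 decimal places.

4.023

Posterior odds = (π_i f_i(x)) / (π_j f_j(x)); the normalising sum cancels.
Evaluate each component's likelihood at the observed value:
  p_A = (1/(1.4·√(2π)))·exp(−(4.8−2.0)²/(2·1.4²)) = 0.284959·exp(-2.00000) = 0.038565
  p_B = (1/(0.7·√(2π)))·exp(−(4.8−4.3)²/(2·0.7²)) = 0.569918·exp(-0.25510) = 0.441593
Posterior odds = (π_B·p_B) / (π_A·p_A) = (0.26·0.441593) / (0.74·0.038565) = 0.114814 / 0.0285381 ≈ 4.023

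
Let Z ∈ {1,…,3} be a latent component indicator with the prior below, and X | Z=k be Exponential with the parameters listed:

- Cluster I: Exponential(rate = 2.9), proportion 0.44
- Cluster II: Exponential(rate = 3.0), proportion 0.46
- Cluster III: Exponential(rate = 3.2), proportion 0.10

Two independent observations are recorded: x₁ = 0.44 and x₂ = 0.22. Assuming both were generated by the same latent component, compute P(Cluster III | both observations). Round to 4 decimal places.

0.0998

By Bayes' theorem, P(k | x) = P(Z=k) f_k(x) / Σ_j P(Z=j) f_j(x).
Since both observations come from the same component, the likelihood for component k is f_k(x₁)·f_k(x₂).
  f_I = [0.80954] × [1.53221] = 1.24038
  f_II = [0.801406] × [1.55055] = 1.24262
  f_III = [0.782823] × [1.58273] = 1.239
Weight by the priors:
  P(Z=I)·f_I = 0.44 × 1.24038 = 0.545769
  P(Z=II)·f_II = 0.46 × 1.24262 = 0.571607
  P(Z=III)·f_III = 0.10 × 1.239 = 0.1239
Normaliser: 0.545769 + 0.571607 + 0.1239 = 1.24128
P(Cluster III | x₁, x₂) ≈ 0.0998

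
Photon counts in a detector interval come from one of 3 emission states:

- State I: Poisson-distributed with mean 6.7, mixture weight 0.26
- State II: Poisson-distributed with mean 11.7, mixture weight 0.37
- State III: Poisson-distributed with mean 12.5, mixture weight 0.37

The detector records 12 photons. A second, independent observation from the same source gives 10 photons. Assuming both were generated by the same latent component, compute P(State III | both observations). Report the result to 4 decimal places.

0.4464

P(component k | x) = w_k·f_k(x) / marginal(x), where marginal(x) = Σ_j w_j·f_j(x).
Since both observations come from the same component, the likelihood for component k is f_k(x₁)·f_k(x₂).
  L_I = [0.0210275] × [0.0618318] = 0.00130017
  L_II = [0.113933] × [0.109863] = 0.0125169
  L_III = [0.113215] × [0.0956436] = 0.0108282
Prior × likelihood for each component:
  w_I·L_I = 0.26 × 0.00130017 = 0.000338044
  w_II·L_II = 0.37 × 0.0125169 = 0.00463127
  w_III·L_III = 0.37 × 0.0108282 = 0.00400645
Sum: 0.000338044 + 0.00463127 + 0.00400645 = 0.00897576
P(State III | x₁, x₂) = 0.00400645 / 0.00897576 ≈ 0.4464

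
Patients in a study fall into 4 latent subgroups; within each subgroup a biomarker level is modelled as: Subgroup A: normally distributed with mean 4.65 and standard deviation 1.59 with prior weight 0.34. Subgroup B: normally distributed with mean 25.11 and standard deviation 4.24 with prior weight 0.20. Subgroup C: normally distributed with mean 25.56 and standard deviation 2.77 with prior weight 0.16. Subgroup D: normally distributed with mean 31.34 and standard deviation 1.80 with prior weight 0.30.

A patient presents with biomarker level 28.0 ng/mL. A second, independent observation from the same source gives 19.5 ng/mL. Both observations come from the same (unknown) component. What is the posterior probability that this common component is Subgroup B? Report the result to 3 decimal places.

P(component k | x) = P(Z=k)·f_k(x) / marginal(x), where marginal(x) = Σ_j P(Z=j)·f_j(x).
Since both observations come from the same component, the likelihood for component k is f_k(x₁)·f_k(x₂).
  f_A = [3.70228e-48] × [2.87127e-20] = 1.06302e-67
  f_B = [0.0745867] × [0.0392103] = 0.00292456
  f_C = [0.0977103] × [0.0131563] = 0.0012855
  f_D = [0.0396261] × [8.91853e-11] = 3.53406e-12
Unnormalised posteriors:
  P(Z=A)·f_A = 0.34 × 1.06302e-67 = 3.61428e-68
  P(Z=B)·f_B = 0.20 × 0.00292456 = 0.000584913
  P(Z=C)·f_C = 0.16 × 0.0012855 = 0.00020568
  P(Z=D)·f_D = 0.30 × 3.53406e-12 = 1.06022e-12
Sum: 3.61428e-68 + 0.000584913 + 0.00020568 + 1.06022e-12 = 0.000790593
P(Subgroup B | x₁, x₂) = 0.000584913 / 0.000790593 ≈ 0.740

0.740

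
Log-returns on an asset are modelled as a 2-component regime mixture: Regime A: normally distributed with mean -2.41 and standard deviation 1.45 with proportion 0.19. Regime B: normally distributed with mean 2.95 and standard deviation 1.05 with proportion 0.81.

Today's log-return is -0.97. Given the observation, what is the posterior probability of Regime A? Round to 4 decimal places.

Posterior ∝ prior × likelihood, so P(k | x) ∝ π_k f_k(x); normalise over all components.
Evaluate each component's likelihood at the observed value:
  f_A = 0.168027
  f_B = 0.000357413
Unnormalised posteriors:
  π_A·f_A = 0.19 × 0.168027 = 0.0319252
  π_B·f_B = 0.81 × 0.000357413 = 0.000289505
Marginal: 0.0319252 + 0.000289505 = 0.0322147
So the posterior for Regime A is 0.0319252 / 0.0322147 ≈ 0.9910.

0.9910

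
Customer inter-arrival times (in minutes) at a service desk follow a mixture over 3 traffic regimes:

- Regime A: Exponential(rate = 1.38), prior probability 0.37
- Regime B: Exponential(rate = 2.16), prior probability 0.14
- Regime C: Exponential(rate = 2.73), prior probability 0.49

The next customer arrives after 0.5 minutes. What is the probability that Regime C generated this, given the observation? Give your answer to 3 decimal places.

P(component k | x) = π_k·f_k(x) / marginal(x), where marginal(x) = Σ_j π_j·f_j(x).
Component likelihoods at x = 0.5 minutes:
  f_A = 1.38·e^(−1.38·0.5) = 1.38·e^(−0.6900) = 0.692175
  f_B = 2.16·e^(−2.16·0.5) = 2.16·e^(−1.0800) = 0.733526
  f_C = 2.73·e^(−2.73·0.5) = 2.73·e^(−1.3650) = 0.697189
Unnormalised posteriors:
  π_A·f_A = 0.37 × 0.692175 = 0.256105
  π_B·f_B = 0.14 × 0.733526 = 0.102694
  π_C·f_C = 0.49 × 0.697189 = 0.341623
Normaliser: 0.256105 + 0.102694 + 0.341623 = 0.700421
Responsibility of Regime C: 0.341623 / 0.700421 ≈ 0.488

0.488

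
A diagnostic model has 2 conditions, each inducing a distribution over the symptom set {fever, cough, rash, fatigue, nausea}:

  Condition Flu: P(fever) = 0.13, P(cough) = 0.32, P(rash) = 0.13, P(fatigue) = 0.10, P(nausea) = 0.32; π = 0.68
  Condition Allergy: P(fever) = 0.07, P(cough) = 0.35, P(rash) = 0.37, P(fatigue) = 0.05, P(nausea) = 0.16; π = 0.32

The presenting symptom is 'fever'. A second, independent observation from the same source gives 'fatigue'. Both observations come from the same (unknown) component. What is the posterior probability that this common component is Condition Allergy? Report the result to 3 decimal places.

Posterior ∝ prior × likelihood, so P(k | x) ∝ P(Z=k) f_k(x); normalise over all components.
Since both observations come from the same component, the likelihood for component k is f_k(x₁)·f_k(x₂).
  p_Flu = [P(fever | comp) = 0.13] × [0.1] = 0.013
  p_Allergy = [P(fever | comp) = 0.07] × [0.05] = 0.0035
Multiply by the mixture weights:
  P(Z=Flu)·p_Flu = 0.68 × 0.013 = 0.00884
  P(Z=Allergy)·p_Allergy = 0.32 × 0.0035 = 0.00112
Marginal: 0.00884 + 0.00112 = 0.00996
So the posterior for Condition Allergy is 0.00112 / 0.00996 ≈ 0.112.

0.112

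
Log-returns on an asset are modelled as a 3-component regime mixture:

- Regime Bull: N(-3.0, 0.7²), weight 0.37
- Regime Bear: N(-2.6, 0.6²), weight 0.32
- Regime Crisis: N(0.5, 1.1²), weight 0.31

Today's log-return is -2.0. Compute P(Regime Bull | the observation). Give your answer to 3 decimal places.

By Bayes' theorem, P(k | x) = π_k f_k(x) / Σ_j π_j f_j(x).
Component likelihoods at x = -2.0:
  L_Bull = 0.205426
  L_Bear = 0.403285
  L_Crisis = 0.0274087
Prior × likelihood for each component:
  π_Bull·L_Bull = 0.37 × 0.205426 = 0.0760074
  π_Bear·L_Bear = 0.32 × 0.403285 = 0.129051
  π_Crisis·L_Crisis = 0.31 × 0.0274087 = 0.00849671
Denominator: 0.0760074 + 0.129051 + 0.00849671 = 0.213555
P(Regime Bull | x) = 0.0760074 / 0.213555 ≈ 0.356

0.356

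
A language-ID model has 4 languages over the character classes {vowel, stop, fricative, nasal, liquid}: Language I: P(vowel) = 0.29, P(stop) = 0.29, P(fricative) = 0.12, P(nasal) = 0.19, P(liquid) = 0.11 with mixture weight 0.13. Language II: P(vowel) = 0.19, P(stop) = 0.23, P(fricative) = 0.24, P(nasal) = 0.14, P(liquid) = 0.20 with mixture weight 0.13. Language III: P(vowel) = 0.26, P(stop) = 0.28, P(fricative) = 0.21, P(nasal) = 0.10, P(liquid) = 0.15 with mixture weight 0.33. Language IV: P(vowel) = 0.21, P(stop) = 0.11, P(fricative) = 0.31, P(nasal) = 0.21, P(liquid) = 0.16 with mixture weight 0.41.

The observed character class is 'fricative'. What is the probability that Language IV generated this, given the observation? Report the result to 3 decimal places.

Apply Bayes' rule: the posterior for each component is proportional to its prior times its likelihood at x.
Categorical probabilities:
  p_I = 0.12
  p_II = 0.24
  p_III = 0.21
  p_IV = 0.31
Multiply by the mixture weights:
  w_I·p_I = 0.13 × 0.12 = 0.0156
  w_II·p_II = 0.13 × 0.24 = 0.0312
  w_III·p_III = 0.33 × 0.21 = 0.0693
  w_IV·p_IV = 0.41 × 0.31 = 0.1271
Marginal: 0.0156 + 0.0312 + 0.0693 + 0.1271 = 0.2432
Responsibility of Language IV: 0.1271 / 0.2432 ≈ 0.523

0.523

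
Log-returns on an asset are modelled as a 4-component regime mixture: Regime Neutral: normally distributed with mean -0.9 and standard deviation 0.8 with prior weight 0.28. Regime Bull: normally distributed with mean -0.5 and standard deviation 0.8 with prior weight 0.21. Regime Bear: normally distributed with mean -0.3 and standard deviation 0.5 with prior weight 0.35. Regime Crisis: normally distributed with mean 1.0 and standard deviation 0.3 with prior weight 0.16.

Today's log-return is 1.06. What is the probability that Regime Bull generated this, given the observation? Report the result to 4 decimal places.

Posterior ∝ prior × likelihood, so P(k | x) ∝ w_k f_k(x); normalise over all components.
Evaluate each component's likelihood at the observed value:
  f_Neutral = (1/(0.8·√(2π)))·exp(−(1.06−-0.9)²/(2·0.8²)) = 0.498678·exp(-3.00125) = 0.0247967
  f_Bull = (1/(0.8·√(2π)))·exp(−(1.06−-0.5)²/(2·0.8²)) = 0.498678·exp(-1.90125) = 0.0744934
  f_Bear = (1/(0.5·√(2π)))·exp(−(1.06−-0.3)²/(2·0.5²)) = 0.797885·exp(-3.69920) = 0.0197423
  f_Crisis = (1/(0.3·√(2π)))·exp(−(1.06−1.0)²/(2·0.3²)) = 1.329808·exp(-0.02000) = 1.30348
Weight by the priors:
  w_Neutral·f_Neutral = 0.28 × 0.0247967 = 0.00694307
  w_Bull·f_Bull = 0.21 × 0.0744934 = 0.0156436
  w_Bear·f_Bear = 0.35 × 0.0197423 = 0.00690981
  w_Crisis·f_Crisis = 0.16 × 1.30348 = 0.208556
Sum: 0.00694307 + 0.0156436 + 0.00690981 + 0.208556 = 0.238053
P(Regime Bull | 1.06) ≈ 0.0657

0.0657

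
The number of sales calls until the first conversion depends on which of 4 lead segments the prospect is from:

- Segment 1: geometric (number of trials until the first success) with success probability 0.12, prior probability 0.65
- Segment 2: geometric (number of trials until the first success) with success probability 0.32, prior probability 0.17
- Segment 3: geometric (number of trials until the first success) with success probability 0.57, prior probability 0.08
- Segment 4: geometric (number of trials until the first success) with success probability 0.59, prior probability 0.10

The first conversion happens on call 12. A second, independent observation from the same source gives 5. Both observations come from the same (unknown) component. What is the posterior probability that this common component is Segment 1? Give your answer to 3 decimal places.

By Bayes' theorem, P(k | x) = w_k f_k(x) / Σ_j w_j f_j(x).
Since both observations come from the same component, the likelihood for component k is f_k(x₁)·f_k(x₂).
  p_1 = [0.0294097] × [0.0719634] = 0.00211642
  p_2 = [0.0045999] × [0.0684204] = 0.000314727
  p_3 = [5.29697e-05] × [0.0194872] = 1.03223e-06
  p_4 = [3.24694e-05] × [0.016672] = 5.4133e-07
Prior × likelihood for each component:
  w_1·p_1 = 0.65 × 0.00211642 = 0.00137568
  w_2·p_2 = 0.17 × 0.000314727 = 5.35035e-05
  w_3·p_3 = 0.08 × 1.03223e-06 = 8.25784e-08
  w_4·p_4 = 0.10 × 5.4133e-07 = 5.4133e-08
Marginal: 0.00137568 + 5.35035e-05 + 8.25784e-08 + 5.4133e-08 = 0.00142932
Responsibility of Segment 1: 0.00137568 / 0.00142932 ≈ 0.962

0.962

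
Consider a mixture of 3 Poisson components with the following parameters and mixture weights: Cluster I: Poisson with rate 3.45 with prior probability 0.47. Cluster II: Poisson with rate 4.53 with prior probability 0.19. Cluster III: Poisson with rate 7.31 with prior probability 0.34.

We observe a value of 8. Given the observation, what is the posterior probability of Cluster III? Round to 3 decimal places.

Posterior ∝ prior × likelihood, so P(k | x) ∝ w_k f_k(x); normalise over all components.
Evaluate each component's likelihood at the observed value:
  p_I = 0.0158022
  p_II = 0.0474145
  p_III = 0.135246
Weight by the priors:
  w_I·p_I = 0.47 × 0.0158022 = 0.00742701
  w_II·p_II = 0.19 × 0.0474145 = 0.00900875
  w_III·p_III = 0.34 × 0.135246 = 0.0459838
Sum: 0.00742701 + 0.00900875 + 0.0459838 = 0.0624196
P(Cluster III | x) = 0.0459838 / 0.0624196 ≈ 0.737

0.737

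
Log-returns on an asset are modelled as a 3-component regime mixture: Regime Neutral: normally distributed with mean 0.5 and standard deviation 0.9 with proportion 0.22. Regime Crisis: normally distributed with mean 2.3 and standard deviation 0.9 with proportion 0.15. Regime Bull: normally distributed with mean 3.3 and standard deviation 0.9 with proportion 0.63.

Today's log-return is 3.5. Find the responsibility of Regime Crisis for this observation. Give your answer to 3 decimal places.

P(component k | x) = π_k·f_k(x) / marginal(x), where marginal(x) = Σ_j π_j·f_j(x).
Evaluate each component's likelihood at the observed value:
  p_Neutral = 0.00171364
  p_Crisis = 0.182233
  p_Bull = 0.432458
Multiply by the mixture weights:
  π_Neutral·p_Neutral = 0.22 × 0.00171364 = 0.000377002
  π_Crisis·p_Crisis = 0.15 × 0.182233 = 0.027335
  π_Bull·p_Bull = 0.63 × 0.432458 = 0.272449
Sum: 0.000377002 + 0.027335 + 0.272449 = 0.300161
Responsibility of Regime Crisis: 0.027335 / 0.300161 ≈ 0.091

0.091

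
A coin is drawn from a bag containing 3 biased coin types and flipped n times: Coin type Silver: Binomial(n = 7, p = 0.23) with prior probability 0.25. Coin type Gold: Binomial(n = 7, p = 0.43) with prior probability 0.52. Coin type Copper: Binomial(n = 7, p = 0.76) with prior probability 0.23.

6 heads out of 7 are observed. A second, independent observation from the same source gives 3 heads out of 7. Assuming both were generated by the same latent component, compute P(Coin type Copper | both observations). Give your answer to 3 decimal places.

By Bayes' theorem, P(k | x) = P(Z=k) f_k(x) / Σ_j P(Z=j) f_j(x).
Since both observations come from the same component, the likelihood for component k is f_k(x₁)·f_k(x₂).
  f_Silver = [0.000797913] × [0.149697] = 0.000119446
  f_Gold = [0.0252222] × [0.293747] = 0.00740895
  f_Copper = [0.323736] × [0.0509746] = 0.0165023
Multiply by the mixture weights:
  P(Z=Silver)·f_Silver = 0.25 × 0.000119446 = 2.98614e-05
  P(Z=Gold)·f_Gold = 0.52 × 0.00740895 = 0.00385265
  P(Z=Copper)·f_Copper = 0.23 × 0.0165023 = 0.00379553
Evidence: 2.98614e-05 + 0.00385265 + 0.00379553 = 0.00767804
Responsibility of Coin type Copper: 0.00379553 / 0.00767804 ≈ 0.494

0.494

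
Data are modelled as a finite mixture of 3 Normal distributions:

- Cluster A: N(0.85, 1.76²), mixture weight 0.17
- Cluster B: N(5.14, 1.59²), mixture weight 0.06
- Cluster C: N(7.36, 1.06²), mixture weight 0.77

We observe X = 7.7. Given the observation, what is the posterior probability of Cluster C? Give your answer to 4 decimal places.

0.9852

Posterior ∝ prior × likelihood, so P(k | x) ∝ π_k f_k(x); normalise over all components.
Evaluate each component's likelihood at the observed value:
  L_A = (1/(1.76·√(2π)))·exp(−(7.7−0.85)²/(2·1.76²)) = 0.226672·exp(-7.57401) = 0.000116425
  L_B = (1/(1.59·√(2π)))·exp(−(7.7−5.14)²/(2·1.59²)) = 0.250907·exp(-1.29615) = 0.0686438
  L_C = (1/(1.06·√(2π)))·exp(−(7.7−7.36)²/(2·1.06²)) = 0.376361·exp(-0.05144) = 0.35749
Prior × likelihood for each component:
  π_A·L_A = 0.17 × 0.000116425 = 1.97923e-05
  π_B·L_B = 0.06 × 0.0686438 = 0.00411863
  π_C·L_C = 0.77 × 0.35749 = 0.275267
Marginal: 1.97923e-05 + 0.00411863 + 0.275267 = 0.279405
So the posterior for Cluster C is 0.275267 / 0.279405 ≈ 0.9852.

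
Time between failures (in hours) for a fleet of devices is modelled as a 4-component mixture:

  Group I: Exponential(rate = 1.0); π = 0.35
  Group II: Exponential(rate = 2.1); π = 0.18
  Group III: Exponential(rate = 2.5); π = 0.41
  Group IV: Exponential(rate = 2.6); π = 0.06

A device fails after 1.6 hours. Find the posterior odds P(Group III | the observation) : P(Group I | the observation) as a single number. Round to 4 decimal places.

0.2657

Posterior odds = (π_i f_i(x)) / (π_j f_j(x)); the normalising sum cancels.
Exponential densities:
  f_I = 0.201897
  f_II = 0.072944
  f_III = 0.0457891
  f_IV = 0.0405797
0.0187735 / 0.0706638 ≈ 0.2657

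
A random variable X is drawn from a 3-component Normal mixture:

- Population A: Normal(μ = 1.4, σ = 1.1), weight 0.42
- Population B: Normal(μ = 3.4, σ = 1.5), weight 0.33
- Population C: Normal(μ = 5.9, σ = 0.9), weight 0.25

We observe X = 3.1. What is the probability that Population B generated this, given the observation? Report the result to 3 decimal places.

0.647

By Bayes' theorem, P(k | x) = P(Z=k) f_k(x) / Σ_j P(Z=j) f_j(x).
Normal densities:
  f_A = (1/(1.1·√(2π)))·exp(−(3.1−1.4)²/(2·1.1²)) = 0.362675·exp(-1.19421) = 0.109869
  f_B = (1/(1.5·√(2π)))·exp(−(3.1−3.4)²/(2·1.5²)) = 0.265962·exp(-0.02000) = 0.260695
  f_C = (1/(0.9·√(2π)))·exp(−(3.1−5.9)²/(2·0.9²)) = 0.443269·exp(-4.83951) = 0.00350668
Weight by the priors:
  P(Z=A)·f_A = 0.42 × 0.109869 = 0.0461451
  P(Z=B)·f_B = 0.33 × 0.260695 = 0.0860294
  P(Z=C)·f_C = 0.25 × 0.00350668 = 0.000876671
Sum: 0.0461451 + 0.0860294 + 0.000876671 = 0.133051
Responsibility of Population B: 0.0860294 / 0.133051 ≈ 0.647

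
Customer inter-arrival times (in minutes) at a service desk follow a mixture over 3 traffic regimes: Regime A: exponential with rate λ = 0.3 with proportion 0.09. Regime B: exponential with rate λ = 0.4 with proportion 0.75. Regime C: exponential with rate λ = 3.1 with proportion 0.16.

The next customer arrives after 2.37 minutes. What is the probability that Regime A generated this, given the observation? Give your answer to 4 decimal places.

0.1021

Apply Bayes' rule: the posterior for each component is proportional to its prior times its likelihood at x.
Exponential densities:
  f_A = 0.3·e^(−0.3·2.37) = 0.3·e^(−0.7110) = 0.147346
  f_B = 0.4·e^(−0.4·2.37) = 0.4·e^(−0.9480) = 0.155006
  f_C = 3.1·e^(−3.1·2.37) = 3.1·e^(−7.3470) = 0.00199802
Unnormalised posteriors:
  π_A·f_A = 0.09 × 0.147346 = 0.0132611
  π_B·f_B = 0.75 × 0.155006 = 0.116255
  π_C·f_C = 0.16 × 0.00199802 = 0.000319683
Evidence: 0.0132611 + 0.116255 + 0.000319683 = 0.129835
Responsibility of Regime A: 0.0132611 / 0.129835 ≈ 0.1021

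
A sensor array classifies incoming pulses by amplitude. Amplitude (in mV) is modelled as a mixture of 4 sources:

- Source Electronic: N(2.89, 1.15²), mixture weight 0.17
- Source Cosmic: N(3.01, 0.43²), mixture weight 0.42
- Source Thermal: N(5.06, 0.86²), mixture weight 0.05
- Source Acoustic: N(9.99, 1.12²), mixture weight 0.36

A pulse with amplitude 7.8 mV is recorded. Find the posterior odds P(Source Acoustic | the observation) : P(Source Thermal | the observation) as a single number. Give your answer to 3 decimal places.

Only the two components matter; the odds are (π_i f_i(x)) / (π_j f_j(x)).
Evaluate each component's likelihood at the observed value:
  p_Electronic = 3.81764e-05
  p_Cosmic = 1.05149e-27
  p_Thermal = 0.0028985
  p_Acoustic = 0.0526558
0.0189561 / 0.000144925 ≈ 130.799

130.799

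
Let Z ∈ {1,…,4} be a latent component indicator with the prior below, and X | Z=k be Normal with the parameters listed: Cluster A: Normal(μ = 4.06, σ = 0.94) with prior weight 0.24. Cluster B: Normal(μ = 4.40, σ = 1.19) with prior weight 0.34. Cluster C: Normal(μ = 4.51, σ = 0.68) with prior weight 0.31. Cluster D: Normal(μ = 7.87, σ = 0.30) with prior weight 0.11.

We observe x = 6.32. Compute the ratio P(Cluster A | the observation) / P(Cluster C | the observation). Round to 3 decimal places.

1.075

Only the two components matter; the odds are (P(Z=i) f_i(x)) / (P(Z=j) f_j(x)).
Evaluate each component's likelihood at the observed value:
  L_A = (1/(0.94·√(2π)))·exp(−(6.32−4.06)²/(2·0.94²)) = 0.424407·exp(-2.89022) = 0.0235817
  L_B = (1/(1.19·√(2π)))·exp(−(6.32−4.40)²/(2·1.19²)) = 0.335246·exp(-1.30160) = 0.0912187
  L_C = (1/(0.68·√(2π)))·exp(−(6.32−4.51)²/(2·0.68²)) = 0.586680·exp(-3.54250) = 0.0169791
  L_D = (1/(0.30·√(2π)))·exp(−(6.32−7.87)²/(2·0.30²)) = 1.329808·exp(-13.34722) = 2.12405e-06
Posterior odds = (P(Z=A)·L_A) / (P(Z=C)·L_C) = (0.24·0.0235817) / (0.31·0.0169791) = 0.0056596 / 0.00526352 ≈ 1.075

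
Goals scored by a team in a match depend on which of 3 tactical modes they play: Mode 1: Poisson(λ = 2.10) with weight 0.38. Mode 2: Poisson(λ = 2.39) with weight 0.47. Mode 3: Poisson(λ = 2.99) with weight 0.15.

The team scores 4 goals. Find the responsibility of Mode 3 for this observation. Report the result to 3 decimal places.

0.207

Apply Bayes' rule: the posterior for each component is proportional to its prior times its likelihood at x.
Poisson probabilities:
  p_1 = e^(−2.10)·2.10^4/4! = 0.099231
  p_2 = e^(−2.39)·2.39^4/4! = 0.124571
  p_3 = e^(−2.99)·2.99^4/4! = 0.167468
Prior × likelihood for each component:
  π_1·p_1 = 0.38 × 0.099231 = 0.0377078
  π_2·p_2 = 0.47 × 0.124571 = 0.0585483
  π_3·p_3 = 0.15 × 0.167468 = 0.0251203
Denominator: 0.0377078 + 0.0585483 + 0.0251203 = 0.121376
So the posterior for Mode 3 is 0.0251203 / 0.121376 ≈ 0.207.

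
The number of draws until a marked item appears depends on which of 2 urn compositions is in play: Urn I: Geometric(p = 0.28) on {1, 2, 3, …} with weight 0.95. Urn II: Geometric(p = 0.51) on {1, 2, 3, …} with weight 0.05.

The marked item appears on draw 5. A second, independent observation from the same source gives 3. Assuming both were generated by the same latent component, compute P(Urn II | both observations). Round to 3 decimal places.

0.017

Apply Bayes' rule: the posterior for each component is proportional to its prior times its likelihood at x.
Since both observations come from the same component, the likelihood for component k is f_k(x₁)·f_k(x₂).
  f_I = [0.0752468] × [0.145152] = 0.0109222
  f_II = [0.0294005] × [0.122451] = 0.00360012
Weight by the priors:
  π_I·f_I = 0.95 × 0.0109222 = 0.0103761
  π_II·f_II = 0.05 × 0.00360012 = 0.000180006
Denominator: 0.0103761 + 0.000180006 = 0.0105561
P(Urn II | x₁, x₂) ≈ 0.017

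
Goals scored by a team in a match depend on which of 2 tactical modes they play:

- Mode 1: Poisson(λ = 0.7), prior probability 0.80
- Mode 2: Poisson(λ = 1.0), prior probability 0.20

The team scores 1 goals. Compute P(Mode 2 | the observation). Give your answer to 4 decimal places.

By Bayes' theorem, P(k | x) = w_k f_k(x) / Σ_j w_j f_j(x).
Component likelihoods at x = 1 goals:
  L_1 = 0.34761
  L_2 = 0.367879
Unnormalised posteriors:
  w_1·L_1 = 0.80 × 0.34761 = 0.278088
  w_2·L_2 = 0.20 × 0.367879 = 0.0735759
Normaliser: 0.278088 + 0.0735759 = 0.351664
So the posterior for Mode 2 is 0.0735759 / 0.351664 ≈ 0.2092.

0.2092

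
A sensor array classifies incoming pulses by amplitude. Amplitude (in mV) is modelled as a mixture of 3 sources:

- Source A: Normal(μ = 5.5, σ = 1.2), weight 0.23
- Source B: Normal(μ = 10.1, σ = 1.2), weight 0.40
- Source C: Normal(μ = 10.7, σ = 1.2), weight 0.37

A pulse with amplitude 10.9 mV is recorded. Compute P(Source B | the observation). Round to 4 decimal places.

0.4674

Posterior ∝ prior × likelihood, so P(k | x) ∝ π_k f_k(x); normalise over all components.
Normal densities:
  p_A = (1/(1.2·√(2π)))·exp(−(10.9−5.5)²/(2·1.2²)) = 0.332452·exp(-10.12500) = 1.33198e-05
  p_B = (1/(1.2·√(2π)))·exp(−(10.9−10.1)²/(2·1.2²)) = 0.332452·exp(-0.22222) = 0.266207
  p_C = (1/(1.2·√(2π)))·exp(−(10.9−10.7)²/(2·1.2²)) = 0.332452·exp(-0.01389) = 0.327866
Multiply by the mixture weights:
  π_A·p_A = 0.23 × 1.33198e-05 = 3.06355e-06
  π_B·p_B = 0.40 × 0.266207 = 0.106483
  π_C·p_C = 0.37 × 0.327866 = 0.121311
Evidence: 3.06355e-06 + 0.106483 + 0.121311 = 0.227796
So the posterior for Source B is 0.106483 / 0.227796 ≈ 0.4674.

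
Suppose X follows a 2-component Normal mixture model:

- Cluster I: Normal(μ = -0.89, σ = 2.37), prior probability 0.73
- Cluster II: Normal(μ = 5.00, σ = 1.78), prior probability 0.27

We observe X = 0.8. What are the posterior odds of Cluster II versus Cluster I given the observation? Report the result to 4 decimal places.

0.0392

Only the two components matter; the odds are (π_i f_i(x)) / (π_j f_j(x)).
Normal densities:
  L_I = (1/(2.37·√(2π)))·exp(−(0.8−-0.89)²/(2·2.37²)) = 0.168330·exp(-0.25424) = 0.130541
  L_II = (1/(1.78·√(2π)))·exp(−(0.8−5.00)²/(2·1.78²)) = 0.224125·exp(-2.78374) = 0.0138525
Posterior odds = (π_II·L_II) / (π_I·L_I) = (0.27·0.0138525) / (0.73·0.130541) = 0.00374017 / 0.0952947 ≈ 0.0392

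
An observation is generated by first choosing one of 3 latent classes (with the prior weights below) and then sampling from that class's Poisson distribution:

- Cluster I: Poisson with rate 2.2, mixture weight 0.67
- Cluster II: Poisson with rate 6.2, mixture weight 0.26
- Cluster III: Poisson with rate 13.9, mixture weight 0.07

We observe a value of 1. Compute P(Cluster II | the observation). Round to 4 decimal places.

Posterior ∝ prior × likelihood, so P(k | x) ∝ π_k f_k(x); normalise over all components.
Component likelihoods at x = 1:
  L_I = e^(−2.2)·2.2^1/1! = 0.243767
  L_II = e^(−6.2)·6.2^1/1! = 0.0125825
  L_III = e^(−13.9)·13.9^1/1! = 1.27738e-05
Multiply by the mixture weights:
  π_I·L_I = 0.67 × 0.243767 = 0.163324
  π_II·L_II = 0.26 × 0.0125825 = 0.00327144
  π_III·L_III = 0.07 × 1.27738e-05 = 8.94169e-07
Denominator: 0.163324 + 0.00327144 + 8.94169e-07 = 0.166596
P(Cluster II | 1) ≈ 0.0196

0.0196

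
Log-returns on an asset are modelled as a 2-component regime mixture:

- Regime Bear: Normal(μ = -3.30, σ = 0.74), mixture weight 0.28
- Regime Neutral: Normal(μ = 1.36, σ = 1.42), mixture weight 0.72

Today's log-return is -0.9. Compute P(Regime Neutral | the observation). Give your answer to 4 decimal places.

By Bayes' theorem, P(k | x) = w_k f_k(x) / Σ_j w_j f_j(x).
Normal densities:
  L_Bear = (1/(0.74·√(2π)))·exp(−(-0.9−-3.30)²/(2·0.74²)) = 0.539111·exp(-5.25931) = 0.00280277
  L_Neutral = (1/(1.42·√(2π)))·exp(−(-0.9−1.36)²/(2·1.42²)) = 0.280945·exp(-1.26651) = 0.0791738
Multiply by the mixture weights:
  w_Bear·L_Bear = 0.28 × 0.00280277 = 0.000784776
  w_Neutral·L_Neutral = 0.72 × 0.0791738 = 0.0570051
Sum: 0.000784776 + 0.0570051 = 0.0577899
P(Regime Neutral | the observation) ≈ 0.9864

0.9864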